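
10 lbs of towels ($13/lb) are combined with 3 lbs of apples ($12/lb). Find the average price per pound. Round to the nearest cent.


Cost of towels:
10 x $13 = $130
Cost of apples:
3 x $12 = $36
Total cost: $130 + $36 = $166
Total weight: 13 lbs
Average: $166 / 13 = $12.7692... ≈ $12.77/lb

$12.77/lb


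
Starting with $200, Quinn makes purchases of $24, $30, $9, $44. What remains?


Add up expenses:
$24 + $30 + $9 + $44 = $107
Subtract from budget:
$200 - $107 = $93

$93


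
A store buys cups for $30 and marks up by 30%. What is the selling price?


Calculate the markup amount:
30% of $30 = $9
Add to cost:
$30 + $9 = $39

$39


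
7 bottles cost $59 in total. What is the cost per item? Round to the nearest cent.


Total cost: $59
Number of items: 7
Unit price: $59 / 7 = $8.4285... ≈ $8.43

$8.43


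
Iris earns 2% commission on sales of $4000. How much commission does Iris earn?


Convert rate to decimal:
2% = 0.02
Multiply by sales:
$4000 x 0.02 = $80

$80


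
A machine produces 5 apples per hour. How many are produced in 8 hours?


Production rate: 5 apples per hour
Time: 8 hours
Total: 5 x 8 = 40 apples

40 apples


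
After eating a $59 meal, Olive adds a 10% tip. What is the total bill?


Calculate the tip:
10% of $59 = $5.90
Add tip to meal cost:
$59 + $5.90 = $64.90

$64.90


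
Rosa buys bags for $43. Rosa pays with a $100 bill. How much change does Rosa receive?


Start with the amount paid:
$100
Subtract the price:
$100 - $43 = $57

$57


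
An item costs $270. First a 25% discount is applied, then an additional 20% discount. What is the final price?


First discount:
25% of $270 = $67.50
Price after first discount:
$270 - $67.50 = $202.50
Second discount:
20% of $202.50 = $40.50
Final price:
$202.50 - $40.50 = $162

$162


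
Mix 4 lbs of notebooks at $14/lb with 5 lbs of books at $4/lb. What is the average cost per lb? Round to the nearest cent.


Cost of notebooks:
4 x $14 = $56
Cost of books:
5 x $4 = $20
Total cost: $56 + $20 = $76
Total weight: 9 lbs
Average: $76 / 9 = $8.4444... ≈ $8.44/lb

$8.44/lb


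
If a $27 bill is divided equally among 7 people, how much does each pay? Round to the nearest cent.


Total bill: $27
Number of people: 7
Each pays: $27 / 7 = $3.8571... ≈ $3.86

$3.86


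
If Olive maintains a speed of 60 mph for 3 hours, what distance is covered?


Use the formula: distance = speed x time
Speed = 60 mph, Time = 3 hours
60 x 3 = 180 miles

180 miles


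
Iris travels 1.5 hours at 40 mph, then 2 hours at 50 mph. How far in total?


Leg 1 distance:
40 x 1.5 = 60 miles
Leg 2 distance:
50 x 2 = 100 miles
Total distance:
60 + 100 = 160 miles

160 miles


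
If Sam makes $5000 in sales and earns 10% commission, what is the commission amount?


Convert rate to decimal:
10% = 0.1
Multiply by sales:
$5000 x 0.1 = $500

$500


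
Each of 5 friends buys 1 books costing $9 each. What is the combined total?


Cost per person:
1 x $9 = $9
Group total:
5 x $9 = $45

$45


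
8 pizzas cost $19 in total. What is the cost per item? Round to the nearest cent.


Total cost: $19
Number of items: 8
Unit price: $19 / 8 = $2.375 ≈ $2.38

$2.38


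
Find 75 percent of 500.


Convert percentage to decimal:
75% = 0.75
Multiply:
500 x 0.75 = 375

375


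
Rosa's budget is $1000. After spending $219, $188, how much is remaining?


Add up expenses:
$219 + $188 = $407
Subtract from budget:
$1000 - $407 = $593

$593


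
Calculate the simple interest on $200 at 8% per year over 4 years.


Use the formula I = P x R x T / 100
P x R x T = 200 x 8 x 4 = 6400
I = 6400 / 100 = $64

$64


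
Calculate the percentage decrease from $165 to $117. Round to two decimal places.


Find the absolute change:
|117 - 165| = 48
Divide by original and multiply by 100:
48 / 165 x 100 = 29.0909...% ≈ 29.09%

29.09%


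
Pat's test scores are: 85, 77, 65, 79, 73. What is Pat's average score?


Add the scores:
85 + 77 + 65 + 79 + 73 = 379
Divide by the number of tests:
379 / 5 = 75.8

75.8


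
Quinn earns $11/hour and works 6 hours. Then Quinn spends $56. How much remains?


Calculate earnings:
6 x $11 = $66
Subtract spending:
$66 - $56 = $10

$10


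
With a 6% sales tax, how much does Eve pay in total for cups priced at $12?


Calculate the tax:
6% of $12 = $0.72
Add tax to price:
$12 + $0.72 = $12.72

$12.72


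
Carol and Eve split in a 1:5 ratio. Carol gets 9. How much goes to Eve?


Find the multiplier:
9 / 1 = 9
Apply to Eve's share:
5 x 9 = 45

45


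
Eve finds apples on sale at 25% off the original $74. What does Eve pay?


Calculate the discount amount:
25% of $74 = $18.50
Subtract from original:
$74 - $18.50 = $55.50

$55.50


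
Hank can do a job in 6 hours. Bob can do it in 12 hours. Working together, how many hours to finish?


Hank's rate: 1/6 of the job per hour
Bob's rate: 1/12 of the job per hour
Combined rate: 1/6 + 1/12 = 1/4 per hour
Time = 1 / (1/4) = 4 hours

4 hours


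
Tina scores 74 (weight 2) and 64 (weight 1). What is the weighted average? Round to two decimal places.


Weighted sum:
2 x 74 + 1 x 64 = 212
Total weight:
2 + 1 = 3
Weighted average:
212 / 3 = 70.6666... ≈ 70.67

70.67


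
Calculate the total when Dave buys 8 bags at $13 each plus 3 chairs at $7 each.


Cost of bags:
8 x $13 = $104
Cost of chairs:
3 x $7 = $21
Add both:
$104 + $21 = $125

$125


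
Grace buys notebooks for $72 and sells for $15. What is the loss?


Selling price = $15
Cost price = $72
Loss = cost price - selling price:
Loss = $72 - $15 = $57

$57


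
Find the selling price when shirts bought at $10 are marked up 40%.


Calculate the markup amount:
40% of $10 = $4
Add to cost:
$10 + $4 = $14

$14


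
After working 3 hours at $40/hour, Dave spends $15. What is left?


Calculate earnings:
3 x $40 = $120
Subtract spending:
$120 - $15 = $105

$105


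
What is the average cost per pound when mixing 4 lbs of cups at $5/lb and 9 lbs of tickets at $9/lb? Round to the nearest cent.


Cost of cups:
4 x $5 = $20
Cost of tickets:
9 x $9 = $81
Total cost: $20 + $81 = $101
Total weight: 13 lbs
Average: $101 / 13 = $7.7692... ≈ $7.77/lb

$7.77/lb


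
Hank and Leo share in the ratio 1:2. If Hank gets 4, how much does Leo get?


Find the multiplier:
4 / 1 = 4
Apply to Leo's share:
2 x 4 = 8

8


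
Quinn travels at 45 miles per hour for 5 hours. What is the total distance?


Use the formula: distance = speed x time
Speed = 45 mph, Time = 5 hours
45 x 5 = 225 miles

225 miles


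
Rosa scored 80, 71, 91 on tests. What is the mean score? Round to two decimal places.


Add the scores:
80 + 71 + 91 = 242
Divide by the number of tests:
242 / 3 = 80.6666... ≈ 80.67

80.67


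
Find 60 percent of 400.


Convert percentage to decimal:
60% = 0.6
Multiply:
400 x 0.6 = 240

240


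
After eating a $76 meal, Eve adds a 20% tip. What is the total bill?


Calculate the tip:
20% of $76 = $15.20
Add tip to meal cost:
$76 + $15.20 = $91.20

$91.20


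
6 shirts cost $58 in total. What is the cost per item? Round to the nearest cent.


Total cost: $58
Number of items: 6
Unit price: $58 / 6 = $9.6666... ≈ $9.67

$9.67


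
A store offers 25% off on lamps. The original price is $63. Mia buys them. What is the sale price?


Calculate the discount amount:
25% of $63 = $15.75
Subtract from original:
$63 - $15.75 = $47.25

$47.25


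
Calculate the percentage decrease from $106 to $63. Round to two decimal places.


Find the absolute change:
|63 - 106| = 43
Divide by original and multiply by 100:
43 / 106 x 100 = 40.5660...% ≈ 40.57%

40.57%


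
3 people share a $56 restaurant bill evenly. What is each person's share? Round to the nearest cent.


Total bill: $56
Number of people: 3
Each pays: $56 / 3 = $18.6666... ≈ $18.67

$18.67


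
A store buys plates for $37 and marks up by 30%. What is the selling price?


Calculate the markup amount:
30% of $37 = $11.10
Add to cost:
$37 + $11.10 = $48.10

$48.10


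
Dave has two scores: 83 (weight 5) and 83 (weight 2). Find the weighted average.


Weighted sum:
5 x 83 + 2 x 83 = 581
Total weight:
5 + 2 = 7
Weighted average:
581 / 7 = 83

83


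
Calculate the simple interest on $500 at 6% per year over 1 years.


Use the formula I = P x R x T / 100
P x R x T = 500 x 6 x 1 = 3000
I = 3000 / 100 = $30

$30


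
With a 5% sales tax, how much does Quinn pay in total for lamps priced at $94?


Calculate the tax:
5% of $94 = $4.70
Add tax to price:
$94 + $4.70 = $98.70

$98.70


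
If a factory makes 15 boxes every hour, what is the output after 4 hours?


Production rate: 15 boxes per hour
Time: 4 hours
Total: 15 x 4 = 60 boxes

60 boxes


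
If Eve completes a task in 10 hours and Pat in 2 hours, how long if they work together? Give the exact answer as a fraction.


Eve's rate: 1/10 of the job per hour
Pat's rate: 1/2 of the job per hour
Combined rate: 1/10 + 1/2 = 3/5 per hour
Time = 1 / (3/5) = 5/3 hours (≈ 1.67 hours)

5/3 hours


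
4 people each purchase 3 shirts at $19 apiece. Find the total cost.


Cost per person:
3 x $19 = $57
Group total:
4 x $57 = $228

$228


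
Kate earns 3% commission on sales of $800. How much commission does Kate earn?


Convert rate to decimal:
3% = 0.03
Multiply by sales:
$800 x 0.03 = $24

$24


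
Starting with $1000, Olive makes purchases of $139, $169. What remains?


Add up expenses:
$139 + $169 = $308
Subtract from budget:
$1000 - $308 = $692

$692


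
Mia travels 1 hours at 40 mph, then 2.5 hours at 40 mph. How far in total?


Leg 1 distance:
40 x 1 = 40 miles
Leg 2 distance:
40 x 2.5 = 100 miles
Total distance:
40 + 100 = 140 miles

140 miles


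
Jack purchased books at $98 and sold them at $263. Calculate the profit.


Selling price = $263
Cost price = $98
Profit = selling price - cost price:
Profit = $263 - $98 = $165

$165


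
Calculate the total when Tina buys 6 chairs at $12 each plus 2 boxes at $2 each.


Cost of chairs:
6 x $12 = $72
Cost of boxes:
2 x $2 = $4
Add both:
$72 + $4 = $76

$76


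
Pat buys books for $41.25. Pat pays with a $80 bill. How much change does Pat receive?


Start with the amount paid:
$80
Subtract the price:
$80 - $41.25 = $38.75

$38.75


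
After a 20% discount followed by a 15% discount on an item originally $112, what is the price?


First discount:
20% of $112 = $22.40
Price after first discount:
$112 - $22.40 = $89.60
Second discount:
15% of $89.60 = $13.44
Final price:
$89.60 - $13.44 = $76.16

$76.16


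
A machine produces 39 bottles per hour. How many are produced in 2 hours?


Production rate: 39 bottles per hour
Time: 2 hours
Total: 39 x 2 = 78 bottles

78 bottles


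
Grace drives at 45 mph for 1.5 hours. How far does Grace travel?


Use the formula: distance = speed x time
Speed = 45 mph, Time = 1.5 hours
45 x 1.5 = 67.5 miles

67.5 miles


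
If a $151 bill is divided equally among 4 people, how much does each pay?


Total bill: $151
Number of people: 4
Each pays: $151 / 4 = $37.75

$37.75


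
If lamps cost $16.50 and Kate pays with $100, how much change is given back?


Start with the amount paid:
$100
Subtract the price:
$100 - $16.50 = $83.50

$83.50


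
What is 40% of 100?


Convert percentage to decimal:
40% = 0.4
Multiply:
100 x 0.4 = 40

40


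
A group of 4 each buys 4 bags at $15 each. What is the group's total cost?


Cost per person:
4 x $15 = $60
Group total:
4 x $60 = $240

$240


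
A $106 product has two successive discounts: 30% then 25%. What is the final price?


First discount:
30% of $106 = $31.80
Price after first discount:
$106 - $31.80 = $74.20
Second discount:
25% of $74.20 = $18.55
Final price:
$74.20 - $18.55 = $55.65

$55.65


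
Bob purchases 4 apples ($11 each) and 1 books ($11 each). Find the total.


Cost of apples:
4 x $11 = $44
Cost of books:
1 x $11 = $11
Add both:
$44 + $11 = $55

$55


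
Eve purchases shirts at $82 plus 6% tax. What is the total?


Calculate the tax:
6% of $82 = $4.92
Add tax to price:
$82 + $4.92 = $86.92

$86.92


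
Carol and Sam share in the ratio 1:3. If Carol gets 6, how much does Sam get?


Find the multiplier:
6 / 1 = 6
Apply to Sam's share:
3 x 6 = 18

18


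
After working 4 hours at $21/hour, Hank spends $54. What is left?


Calculate earnings:
4 x $21 = $84
Subtract spending:
$84 - $54 = $30

$30


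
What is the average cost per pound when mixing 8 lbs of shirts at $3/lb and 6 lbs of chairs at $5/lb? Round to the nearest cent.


Cost of shirts:
8 x $3 = $24
Cost of chairs:
6 x $5 = $30
Total cost: $24 + $30 = $54
Total weight: 14 lbs
Average: $54 / 14 = $3.8571... ≈ $3.86/lb

$3.86/lb


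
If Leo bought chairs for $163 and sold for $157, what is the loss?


Selling price = $157
Cost price = $163
Loss = cost price - selling price:
Loss = $163 - $157 = $6

$6


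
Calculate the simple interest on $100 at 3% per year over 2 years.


Use the formula I = P x R x T / 100
P x R x T = 100 x 3 x 2 = 600
I = 600 / 100 = $6

$6


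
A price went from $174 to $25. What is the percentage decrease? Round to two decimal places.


Find the absolute change:
|25 - 174| = 149
Divide by original and multiply by 100:
149 / 174 x 100 = 85.6321...% ≈ 85.63%

85.63%


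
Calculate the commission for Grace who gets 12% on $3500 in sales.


Convert rate to decimal:
12% = 0.12
Multiply by sales:
$3500 x 0.12 = $420

$420


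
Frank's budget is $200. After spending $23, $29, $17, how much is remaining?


Add up expenses:
$23 + $29 + $17 = $69
Subtract from budget:
$200 - $69 = $131

$131


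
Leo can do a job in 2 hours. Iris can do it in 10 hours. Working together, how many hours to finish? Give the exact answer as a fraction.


Leo's rate: 1/2 of the job per hour
Iris's rate: 1/10 of the job per hour
Combined rate: 1/2 + 1/10 = 3/5 per hour
Time = 1 / (3/5) = 5/3 hours (≈ 1.67 hours)

5/3 hours


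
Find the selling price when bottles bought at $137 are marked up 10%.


Calculate the markup amount:
10% of $137 = $13.70
Add to cost:
$137 + $13.70 = $150.70

$150.70


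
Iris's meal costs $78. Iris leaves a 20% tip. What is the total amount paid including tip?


Calculate the tip:
20% of $78 = $15.60
Add tip to meal cost:
$78 + $15.60 = $93.60

$93.60


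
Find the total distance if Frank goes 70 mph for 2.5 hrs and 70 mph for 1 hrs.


Leg 1 distance:
70 x 2.5 = 175 miles
Leg 2 distance:
70 x 1 = 70 miles
Total distance:
175 + 70 = 245 miles

245 miles


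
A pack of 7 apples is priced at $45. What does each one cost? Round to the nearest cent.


Total cost: $45
Number of items: 7
Unit price: $45 / 7 = $6.4285... ≈ $6.43

$6.43


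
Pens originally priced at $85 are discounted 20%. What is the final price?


Calculate the discount amount:
20% of $85 = $17
Subtract from original:
$85 - $17 = $68

$68


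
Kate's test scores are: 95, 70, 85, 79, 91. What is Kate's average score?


Add the scores:
95 + 70 + 85 + 79 + 91 = 420
Divide by the number of tests:
420 / 5 = 84

84


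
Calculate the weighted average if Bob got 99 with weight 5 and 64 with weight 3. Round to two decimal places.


Weighted sum:
5 x 99 + 3 x 64 = 687
Total weight:
5 + 3 = 8
Weighted average:
687 / 8 = 85.875 ≈ 85.88

85.88


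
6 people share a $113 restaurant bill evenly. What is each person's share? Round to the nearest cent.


Total bill: $113
Number of people: 6
Each pays: $113 / 6 = $18.8333... ≈ $18.83

$18.83


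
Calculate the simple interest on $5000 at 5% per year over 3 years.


Use the formula I = P x R x T / 100
P x R x T = 5000 x 5 x 3 = 75000
I = 75000 / 100 = $750

$750


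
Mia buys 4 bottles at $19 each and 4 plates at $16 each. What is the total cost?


Cost of bottles:
4 x $19 = $76
Cost of plates:
4 x $16 = $64
Add both:
$76 + $64 = $140

$140


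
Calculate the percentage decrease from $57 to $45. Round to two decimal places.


Find the absolute change:
|45 - 57| = 12
Divide by original and multiply by 100:
12 / 57 x 100 = 21.0526...% ≈ 21.05%

21.05%


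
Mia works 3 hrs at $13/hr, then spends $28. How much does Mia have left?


Calculate earnings:
3 x $13 = $39
Subtract spending:
$39 - $28 = $11

$11


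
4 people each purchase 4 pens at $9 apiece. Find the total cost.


Cost per person:
4 x $9 = $36
Group total:
4 x $36 = $144

$144


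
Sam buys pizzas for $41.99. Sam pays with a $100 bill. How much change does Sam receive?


Start with the amount paid:
$100
Subtract the price:
$100 - $41.99 = $58.01

$58.01


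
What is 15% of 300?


Convert percentage to decimal:
15% = 0.15
Multiply:
300 x 0.15 = 45

45


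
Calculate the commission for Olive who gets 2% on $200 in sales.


Convert rate to decimal:
2% = 0.02
Multiply by sales:
$200 x 0.02 = $4

$4


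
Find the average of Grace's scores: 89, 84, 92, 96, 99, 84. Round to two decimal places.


Add the scores:
89 + 84 + 92 + 96 + 99 + 84 = 544
Divide by the number of tests:
544 / 6 = 90.6666... ≈ 90.67

90.67


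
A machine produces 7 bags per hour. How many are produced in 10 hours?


Production rate: 7 bags per hour
Time: 10 hours
Total: 7 x 10 = 70 bags

70 bags


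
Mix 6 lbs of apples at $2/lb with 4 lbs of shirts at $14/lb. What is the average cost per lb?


Cost of apples:
6 x $2 = $12
Cost of shirts:
4 x $14 = $56
Total cost: $12 + $56 = $68
Total weight: 10 lbs
Average: $68 / 10 = $6.80/lb

$6.80/lb


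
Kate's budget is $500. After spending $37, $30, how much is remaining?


Add up expenses:
$37 + $30 = $67
Subtract from budget:
$500 - $67 = $433

$433


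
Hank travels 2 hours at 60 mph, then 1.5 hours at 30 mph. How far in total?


Leg 1 distance:
60 x 2 = 120 miles
Leg 2 distance:
30 x 1.5 = 45 miles
Total distance:
120 + 45 = 165 miles

165 miles


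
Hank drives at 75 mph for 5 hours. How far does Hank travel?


Use the formula: distance = speed x time
Speed = 75 mph, Time = 5 hours
75 x 5 = 375 miles

375 miles


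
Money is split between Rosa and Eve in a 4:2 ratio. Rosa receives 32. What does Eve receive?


Find the multiplier:
32 / 4 = 8
Apply to Eve's share:
2 x 8 = 16

16


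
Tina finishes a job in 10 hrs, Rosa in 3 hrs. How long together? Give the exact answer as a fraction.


Tina's rate: 1/10 of the job per hour
Rosa's rate: 1/3 of the job per hour
Combined rate: 1/10 + 1/3 = 13/30 per hour
Time = 1 / (13/30) = 30/13 hours (≈ 2.31 hours)

30/13 hours


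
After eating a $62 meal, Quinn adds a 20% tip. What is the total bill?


Calculate the tip:
20% of $62 = $12.40
Add tip to meal cost:
$62 + $12.40 = $74.40

$74.40


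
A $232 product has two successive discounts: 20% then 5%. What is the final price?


First discount:
20% of $232 = $46.40
Price after first discount:
$232 - $46.40 = $185.60
Second discount:
5% of $185.60 = $9.28
Final price:
$185.60 - $9.28 = $176.32

$176.32


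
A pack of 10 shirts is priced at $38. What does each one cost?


Total cost: $38
Number of items: 10
Unit price: $38 / 10 = $3.80

$3.80


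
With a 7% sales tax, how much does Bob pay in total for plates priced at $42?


Calculate the tax:
7% of $42 = $2.94
Add tax to price:
$42 + $2.94 = $44.94

$44.94


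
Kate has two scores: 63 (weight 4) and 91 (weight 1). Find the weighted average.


Weighted sum:
4 x 63 + 1 x 91 = 343
Total weight:
4 + 1 = 5
Weighted average:
343 / 5 = 68.6

68.6


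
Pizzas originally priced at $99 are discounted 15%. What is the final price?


Calculate the discount amount:
15% of $99 = $14.85
Subtract from original:
$99 - $14.85 = $84.15

$84.15


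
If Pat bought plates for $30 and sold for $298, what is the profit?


Selling price = $298
Cost price = $30
Profit = selling price - cost price:
Profit = $298 - $30 = $268

$268


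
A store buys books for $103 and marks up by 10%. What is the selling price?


Calculate the markup amount:
10% of $103 = $10.30
Add to cost:
$103 + $10.30 = $113.30

$113.30


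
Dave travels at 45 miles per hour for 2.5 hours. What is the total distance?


Use the formula: distance = speed x time
Speed = 45 mph, Time = 2.5 hours
45 x 2.5 = 112.5 miles

112.5 miles


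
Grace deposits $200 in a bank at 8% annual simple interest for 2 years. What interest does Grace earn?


Use the formula I = P x R x T / 100
P x R x T = 200 x 8 x 2 = 3200
I = 3200 / 100 = $32

$32


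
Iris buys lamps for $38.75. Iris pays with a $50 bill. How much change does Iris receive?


Start with the amount paid:
$50
Subtract the price:
$50 - $38.75 = $11.25

$11.25


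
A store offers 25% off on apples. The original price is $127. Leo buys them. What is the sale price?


Calculate the discount amount:
25% of $127 = $31.75
Subtract from original:
$127 - $31.75 = $95.25

$95.25


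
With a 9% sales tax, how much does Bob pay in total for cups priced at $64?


Calculate the tax:
9% of $64 = $5.76
Add tax to price:
$64 + $5.76 = $69.76

$69.76


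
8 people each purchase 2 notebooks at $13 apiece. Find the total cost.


Cost per person:
2 x $13 = $26
Group total:
8 x $26 = $208

$208


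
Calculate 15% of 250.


Convert percentage to decimal:
15% = 0.15
Multiply:
250 x 0.15 = 37.5

37.5


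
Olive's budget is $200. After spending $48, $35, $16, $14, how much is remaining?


Add up expenses:
$48 + $35 + $16 + $14 = $113
Subtract from budget:
$200 - $113 = $87

$87


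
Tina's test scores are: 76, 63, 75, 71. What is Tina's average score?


Add the scores:
76 + 63 + 75 + 71 = 285
Divide by the number of tests:
285 / 4 = 71.25

71.25


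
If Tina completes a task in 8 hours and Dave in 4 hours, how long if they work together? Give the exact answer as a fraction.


Tina's rate: 1/8 of the job per hour
Dave's rate: 1/4 of the job per hour
Combined rate: 1/8 + 1/4 = 3/8 per hour
Time = 1 / (3/8) = 8/3 hours (≈ 2.67 hours)

8/3 hours


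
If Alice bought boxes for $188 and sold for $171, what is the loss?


Selling price = $171
Cost price = $188
Loss = cost price - selling price:
Loss = $188 - $171 = $17

$17


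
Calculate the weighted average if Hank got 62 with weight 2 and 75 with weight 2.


Weighted sum:
2 x 62 + 2 x 75 = 274
Total weight:
2 + 2 = 4
Weighted average:
274 / 4 = 68.5

68.5


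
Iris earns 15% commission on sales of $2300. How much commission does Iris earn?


Convert rate to decimal:
15% = 0.15
Multiply by sales:
$2300 x 0.15 = $345

$345


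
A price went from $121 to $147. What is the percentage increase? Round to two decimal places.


Find the absolute change:
|147 - 121| = 26
Divide by original and multiply by 100:
26 / 121 x 100 = 21.4876...% ≈ 21.49%

21.49%


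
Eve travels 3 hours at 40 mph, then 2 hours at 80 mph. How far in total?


Leg 1 distance:
40 x 3 = 120 miles
Leg 2 distance:
80 x 2 = 160 miles
Total distance:
120 + 160 = 280 miles

280 miles


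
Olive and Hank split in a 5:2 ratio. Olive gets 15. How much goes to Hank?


Find the multiplier:
15 / 5 = 3
Apply to Hank's share:
2 x 3 = 6

6


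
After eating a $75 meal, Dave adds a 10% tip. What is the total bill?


Calculate the tip:
10% of $75 = $7.50
Add tip to meal cost:
$75 + $7.50 = $82.50

$82.50


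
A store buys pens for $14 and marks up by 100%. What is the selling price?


Calculate the markup amount:
100% of $14 = $14
Add to cost:
$14 + $14 = $28

$28


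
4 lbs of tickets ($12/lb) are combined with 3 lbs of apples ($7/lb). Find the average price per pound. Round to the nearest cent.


Cost of tickets:
4 x $12 = $48
Cost of apples:
3 x $7 = $21
Total cost: $48 + $21 = $69
Total weight: 7 lbs
Average: $69 / 7 = $9.8571... ≈ $9.86/lb

$9.86/lb


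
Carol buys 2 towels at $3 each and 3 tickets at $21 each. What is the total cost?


Cost of towels:
2 x $3 = $6
Cost of tickets:
3 x $21 = $63
Add both:
$6 + $63 = $69

$69


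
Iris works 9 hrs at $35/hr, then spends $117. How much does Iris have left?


Calculate earnings:
9 x $35 = $315
Subtract spending:
$315 - $117 = $198

$198


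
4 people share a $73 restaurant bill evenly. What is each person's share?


Total bill: $73
Number of people: 4
Each pays: $73 / 4 = $18.25

$18.25


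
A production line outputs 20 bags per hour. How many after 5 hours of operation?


Production rate: 20 bags per hour
Time: 5 hours
Total: 20 x 5 = 100 bags

100 bags


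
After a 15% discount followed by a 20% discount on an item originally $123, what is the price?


First discount:
15% of $123 = $18.45
Price after first discount:
$123 - $18.45 = $104.55
Second discount:
20% of $104.55 = $20.91
Final price:
$104.55 - $20.91 = $83.64

$83.64


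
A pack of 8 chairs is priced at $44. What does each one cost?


Total cost: $44
Number of items: 8
Unit price: $44 / 8 = $5.50

$5.50


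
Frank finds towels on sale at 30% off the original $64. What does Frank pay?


Calculate the discount amount:
30% of $64 = $19.20
Subtract from original:
$64 - $19.20 = $44.80

$44.80


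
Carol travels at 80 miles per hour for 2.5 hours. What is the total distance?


Use the formula: distance = speed x time
Speed = 80 mph, Time = 2.5 hours
80 x 2.5 = 200 miles

200 miles


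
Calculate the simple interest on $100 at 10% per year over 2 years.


Use the formula I = P x R x T / 100
P x R x T = 100 x 10 x 2 = 2000
I = 2000 / 100 = $20

$20


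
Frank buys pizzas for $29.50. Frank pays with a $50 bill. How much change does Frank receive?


Start with the amount paid:
$50
Subtract the price:
$50 - $29.50 = $20.50

$20.50


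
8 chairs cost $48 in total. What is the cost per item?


Total cost: $48
Number of items: 8
Unit price: $48 / 8 = $6

$6


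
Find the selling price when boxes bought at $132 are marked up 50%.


Calculate the markup amount:
50% of $132 = $66
Add to cost:
$132 + $66 = $198

$198


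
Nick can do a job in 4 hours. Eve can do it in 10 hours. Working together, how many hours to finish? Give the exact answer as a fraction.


Nick's rate: 1/4 of the job per hour
Eve's rate: 1/10 of the job per hour
Combined rate: 1/4 + 1/10 = 7/20 per hour
Time = 1 / (7/20) = 20/7 hours (≈ 2.86 hours)

20/7 hours


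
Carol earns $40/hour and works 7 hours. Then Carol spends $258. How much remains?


Calculate earnings:
7 x $40 = $280
Subtract spending:
$280 - $258 = $22

$22


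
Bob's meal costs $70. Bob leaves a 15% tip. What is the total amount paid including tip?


Calculate the tip:
15% of $70 = $10.50
Add tip to meal cost:
$70 + $10.50 = $80.50

$80.50


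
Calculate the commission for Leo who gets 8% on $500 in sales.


Convert rate to decimal:
8% = 0.08
Multiply by sales:
$500 x 0.08 = $40

$40


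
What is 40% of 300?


Convert percentage to decimal:
40% = 0.4
Multiply:
300 x 0.4 = 120

120


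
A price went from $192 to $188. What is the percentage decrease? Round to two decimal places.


Find the absolute change:
|188 - 192| = 4
Divide by original and multiply by 100:
4 / 192 x 100 = 2.0833...% ≈ 2.08%

2.08%


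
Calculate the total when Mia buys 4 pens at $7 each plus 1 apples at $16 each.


Cost of pens:
4 x $7 = $28
Cost of apples:
1 x $16 = $16
Add both:
$28 + $16 = $44

$44


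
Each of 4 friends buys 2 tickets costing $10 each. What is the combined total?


Cost per person:
2 x $10 = $20
Group total:
4 x $20 = $80

$80


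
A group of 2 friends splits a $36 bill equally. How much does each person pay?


Total bill: $36
Number of people: 2
Each pays: $36 / 2 = $18

$18


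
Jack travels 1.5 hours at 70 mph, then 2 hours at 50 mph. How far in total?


Leg 1 distance:
70 x 1.5 = 105 miles
Leg 2 distance:
50 x 2 = 100 miles
Total distance:
105 + 100 = 205 miles

205 miles


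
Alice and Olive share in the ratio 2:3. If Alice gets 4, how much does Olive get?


Find the multiplier:
4 / 2 = 2
Apply to Olive's share:
3 x 2 = 6

6


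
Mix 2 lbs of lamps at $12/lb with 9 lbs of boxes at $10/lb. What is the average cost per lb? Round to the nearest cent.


Cost of lamps:
2 x $12 = $24
Cost of boxes:
9 x $10 = $90
Total cost: $24 + $90 = $114
Total weight: 11 lbs
Average: $114 / 11 = $10.3636... ≈ $10.36/lb

$10.36/lb


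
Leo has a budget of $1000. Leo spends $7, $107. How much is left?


Add up expenses:
$7 + $107 = $114
Subtract from budget:
$1000 - $114 = $886

$886


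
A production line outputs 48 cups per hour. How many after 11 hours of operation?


Production rate: 48 cups per hour
Time: 11 hours
Total: 48 x 11 = 528 cups

528 cups


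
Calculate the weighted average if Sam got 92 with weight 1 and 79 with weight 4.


Weighted sum:
1 x 92 + 4 x 79 = 408
Total weight:
1 + 4 = 5
Weighted average:
408 / 5 = 81.6

81.6


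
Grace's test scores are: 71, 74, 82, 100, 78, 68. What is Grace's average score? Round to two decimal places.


Add the scores:
71 + 74 + 82 + 100 + 78 + 68 = 473
Divide by the number of tests:
473 / 6 = 78.8333... ≈ 78.83

78.83


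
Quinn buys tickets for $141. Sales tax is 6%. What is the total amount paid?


Calculate the tax:
6% of $141 = $8.46
Add tax to price:
$141 + $8.46 = $149.46

$149.46


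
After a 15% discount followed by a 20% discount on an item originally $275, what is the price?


First discount:
15% of $275 = $41.25
Price after first discount:
$275 - $41.25 = $233.75
Second discount:
20% of $233.75 = $46.75
Final price:
$233.75 - $46.75 = $187

$187


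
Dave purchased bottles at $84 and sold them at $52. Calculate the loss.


Selling price = $52
Cost price = $84
Loss = cost price - selling price:
Loss = $84 - $52 = $32

$32


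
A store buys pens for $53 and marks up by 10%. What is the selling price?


Calculate the markup amount:
10% of $53 = $5.30
Add to cost:
$53 + $5.30 = $58.30

$58.30


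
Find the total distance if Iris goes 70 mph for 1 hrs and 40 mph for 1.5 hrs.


Leg 1 distance:
70 x 1 = 70 miles
Leg 2 distance:
40 x 1.5 = 60 miles
Total distance:
70 + 60 = 130 miles

130 miles


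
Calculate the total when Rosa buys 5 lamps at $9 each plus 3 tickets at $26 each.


Cost of lamps:
5 x $9 = $45
Cost of tickets:
3 x $26 = $78
Add both:
$45 + $78 = $123

$123


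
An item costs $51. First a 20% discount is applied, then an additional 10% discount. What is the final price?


First discount:
20% of $51 = $10.20
Price after first discount:
$51 - $10.20 = $40.80
Second discount:
10% of $40.80 = $4.08
Final price:
$40.80 - $4.08 = $36.72

$36.72


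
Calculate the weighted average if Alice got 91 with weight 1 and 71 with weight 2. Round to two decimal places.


Weighted sum:
1 x 91 + 2 x 71 = 233
Total weight:
1 + 2 = 3
Weighted average:
233 / 3 = 77.6666... ≈ 77.67

77.67


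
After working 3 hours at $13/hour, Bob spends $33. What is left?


Calculate earnings:
3 x $13 = $39
Subtract spending:
$39 - $33 = $6

$6


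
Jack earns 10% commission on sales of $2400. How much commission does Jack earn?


Convert rate to decimal:
10% = 0.1
Multiply by sales:
$2400 x 0.1 = $240

$240


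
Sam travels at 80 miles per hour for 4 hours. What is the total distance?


Use the formula: distance = speed x time
Speed = 80 mph, Time = 4 hours
80 x 4 = 320 miles

320 miles


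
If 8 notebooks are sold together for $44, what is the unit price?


Total cost: $44
Number of items: 8
Unit price: $44 / 8 = $5.50

$5.50


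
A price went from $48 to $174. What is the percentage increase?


Find the absolute change:
|174 - 48| = 126
Divide by original and multiply by 100:
126 / 48 x 100 = 262.5%

262.5%


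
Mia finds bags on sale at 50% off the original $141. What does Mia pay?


Calculate the discount amount:
50% of $141 = $70.50
Subtract from original:
$141 - $70.50 = $70.50

$70.50


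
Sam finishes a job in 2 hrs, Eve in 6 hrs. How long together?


Sam's rate: 1/2 of the job per hour
Eve's rate: 1/6 of the job per hour
Combined rate: 1/2 + 1/6 = 2/3 per hour
Time = 1 / (2/3) = 3/2 = 1.5 hours

1.5 hours


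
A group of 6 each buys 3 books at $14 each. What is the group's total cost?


Cost per person:
3 x $14 = $42
Group total:
6 x $42 = $252

$252


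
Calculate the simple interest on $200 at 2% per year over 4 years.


Use the formula I = P x R x T / 100
P x R x T = 200 x 2 x 4 = 1600
I = 1600 / 100 = $16

$16


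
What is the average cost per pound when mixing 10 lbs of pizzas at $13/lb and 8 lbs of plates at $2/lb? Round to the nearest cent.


Cost of pizzas:
10 x $13 = $130
Cost of plates:
8 x $2 = $16
Total cost: $130 + $16 = $146
Total weight: 18 lbs
Average: $146 / 18 = $8.1111... ≈ $8.11/lb

$8.11/lb


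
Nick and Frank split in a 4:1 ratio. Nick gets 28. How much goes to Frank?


Find the multiplier:
28 / 4 = 7
Apply to Frank's share:
1 x 7 = 7

7


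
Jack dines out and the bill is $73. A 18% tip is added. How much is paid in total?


Calculate the tip:
18% of $73 = $13.14
Add tip to meal cost:
$73 + $13.14 = $86.14

$86.14


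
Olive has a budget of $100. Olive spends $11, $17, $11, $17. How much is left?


Add up expenses:
$11 + $17 + $11 + $17 = $56
Subtract from budget:
$100 - $56 = $44

$44


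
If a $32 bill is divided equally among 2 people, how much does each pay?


Total bill: $32
Number of people: 2
Each pays: $32 / 2 = $16

$16


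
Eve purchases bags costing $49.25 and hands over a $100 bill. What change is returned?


Start with the amount paid:
$100
Subtract the price:
$100 - $49.25 = $50.75

$50.75


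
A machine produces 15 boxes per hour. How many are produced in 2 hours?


Production rate: 15 boxes per hour
Time: 2 hours
Total: 15 x 2 = 30 boxes

30 boxes


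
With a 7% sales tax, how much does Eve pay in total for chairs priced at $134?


Calculate the tax:
7% of $134 = $9.38
Add tax to price:
$134 + $9.38 = $143.38

$143.38


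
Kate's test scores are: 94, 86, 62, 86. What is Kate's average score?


Add the scores:
94 + 86 + 62 + 86 = 328
Divide by the number of tests:
328 / 4 = 82

82


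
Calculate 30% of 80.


Convert percentage to decimal:
30% = 0.3
Multiply:
80 x 0.3 = 24

24


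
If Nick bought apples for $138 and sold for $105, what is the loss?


Selling price = $105
Cost price = $138
Loss = cost price - selling price:
Loss = $138 - $105 = $33

$33


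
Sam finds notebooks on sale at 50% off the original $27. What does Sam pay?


Calculate the discount amount:
50% of $27 = $13.50
Subtract from original:
$27 - $13.50 = $13.50

$13.50


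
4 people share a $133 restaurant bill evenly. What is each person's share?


Total bill: $133
Number of people: 4
Each pays: $133 / 4 = $33.25

$33.25


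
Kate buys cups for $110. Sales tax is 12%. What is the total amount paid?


Calculate the tax:
12% of $110 = $13.20
Add tax to price:
$110 + $13.20 = $123.20

$123.20


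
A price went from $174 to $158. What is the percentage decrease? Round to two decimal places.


Find the absolute change:
|158 - 174| = 16
Divide by original and multiply by 100:
16 / 174 x 100 = 9.1954...% ≈ 9.2%

9.2%


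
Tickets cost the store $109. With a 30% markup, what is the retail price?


Calculate the markup amount:
30% of $109 = $32.70
Add to cost:
$109 + $32.70 = $141.70

$141.70


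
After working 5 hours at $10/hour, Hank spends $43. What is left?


Calculate earnings:
5 x $10 = $50
Subtract spending:
$50 - $43 = $7

$7


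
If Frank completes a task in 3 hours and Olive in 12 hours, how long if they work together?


Frank's rate: 1/3 of the job per hour
Olive's rate: 1/12 of the job per hour
Combined rate: 1/3 + 1/12 = 5/12 per hour
Time = 1 / (5/12) = 12/5 = 2.4 hours

2.4 hours


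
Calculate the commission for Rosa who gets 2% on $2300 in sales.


Convert rate to decimal:
2% = 0.02
Multiply by sales:
$2300 x 0.02 = $46

$46


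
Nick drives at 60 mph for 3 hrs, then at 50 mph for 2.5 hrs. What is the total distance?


Leg 1 distance:
60 x 3 = 180 miles
Leg 2 distance:
50 x 2.5 = 125 miles
Total distance:
180 + 125 = 305 miles

305 miles


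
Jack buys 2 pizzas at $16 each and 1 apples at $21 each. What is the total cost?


Cost of pizzas:
2 x $16 = $32
Cost of apples:
1 x $21 = $21
Add both:
$32 + $21 = $53

$53


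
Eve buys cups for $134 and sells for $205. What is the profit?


Selling price = $205
Cost price = $134
Profit = selling price - cost price:
Profit = $205 - $134 = $71

$71


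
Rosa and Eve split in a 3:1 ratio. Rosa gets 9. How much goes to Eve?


Find the multiplier:
9 / 3 = 3
Apply to Eve's share:
1 x 3 = 3

3


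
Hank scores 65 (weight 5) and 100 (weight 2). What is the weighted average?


Weighted sum:
5 x 65 + 2 x 100 = 525
Total weight:
5 + 2 = 7
Weighted average:
525 / 7 = 75

75


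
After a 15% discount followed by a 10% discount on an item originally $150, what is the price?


First discount:
15% of $150 = $22.50
Price after first discount:
$150 - $22.50 = $127.50
Second discount:
10% of $127.50 = $12.75
Final price:
$127.50 - $12.75 = $114.75

$114.75


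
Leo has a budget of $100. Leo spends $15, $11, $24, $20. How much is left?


Add up expenses:
$15 + $11 + $24 + $20 = $70
Subtract from budget:
$100 - $70 = $30

$30


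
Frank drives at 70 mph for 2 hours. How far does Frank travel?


Use the formula: distance = speed x time
Speed = 70 mph, Time = 2 hours
70 x 2 = 140 miles

140 miles


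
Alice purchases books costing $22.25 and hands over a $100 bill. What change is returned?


Start with the amount paid:
$100
Subtract the price:
$100 - $22.25 = $77.75

$77.75


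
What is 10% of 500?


Convert percentage to decimal:
10% = 0.1
Multiply:
500 x 0.1 = 50

50


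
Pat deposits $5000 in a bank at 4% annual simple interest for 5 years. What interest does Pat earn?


Use the formula I = P x R x T / 100
P x R x T = 5000 x 4 x 5 = 100000
I = 100000 / 100 = $1000

$1000


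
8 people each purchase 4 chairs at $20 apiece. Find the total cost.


Cost per person:
4 x $20 = $80
Group total:
8 x $80 = $640

$640


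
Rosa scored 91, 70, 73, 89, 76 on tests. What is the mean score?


Add the scores:
91 + 70 + 73 + 89 + 76 = 399
Divide by the number of tests:
399 / 5 = 79.8

79.8


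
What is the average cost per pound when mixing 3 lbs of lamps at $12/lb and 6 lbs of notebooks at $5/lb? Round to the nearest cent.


Cost of lamps:
3 x $12 = $36
Cost of notebooks:
6 x $5 = $30
Total cost: $36 + $30 = $66
Total weight: 9 lbs
Average: $66 / 9 = $7.3333... ≈ $7.33/lb

$7.33/lb


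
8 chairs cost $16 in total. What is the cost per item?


Total cost: $16
Number of items: 8
Unit price: $16 / 8 = $2

$2


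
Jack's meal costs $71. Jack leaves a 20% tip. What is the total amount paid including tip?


Calculate the tip:
20% of $71 = $14.20
Add tip to meal cost:
$71 + $14.20 = $85.20

$85.20


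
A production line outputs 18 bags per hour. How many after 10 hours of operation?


Production rate: 18 bags per hour
Time: 10 hours
Total: 18 x 10 = 180 bags

180 bags


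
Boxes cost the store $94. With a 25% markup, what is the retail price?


Calculate the markup amount:
25% of $94 = $23.50
Add to cost:
$94 + $23.50 = $117.50

$117.50


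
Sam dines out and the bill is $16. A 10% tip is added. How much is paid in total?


Calculate the tip:
10% of $16 = $1.60
Add tip to meal cost:
$16 + $1.60 = $17.60

$17.60
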